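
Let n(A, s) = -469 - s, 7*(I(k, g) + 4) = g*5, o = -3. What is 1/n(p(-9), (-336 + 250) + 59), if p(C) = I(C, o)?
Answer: -1/442 ≈ -0.0022624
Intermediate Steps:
I(k, g) = -4 + 5*g/7 (I(k, g) = -4 + (g*5)/7 = -4 + (5*g)/7 = -4 + 5*g/7)
p(C) = -43/7 (p(C) = -4 + (5/7)*(-3) = -4 - 15/7 = -43/7)
1/n(p(-9), (-336 + 250) + 59) = 1/(-469 - ((-336 + 250) + 59)) = 1/(-469 - (-86 + 59)) = 1/(-469 - 1*(-27)) = 1/(-469 + 27) = 1/(-442) = -1/442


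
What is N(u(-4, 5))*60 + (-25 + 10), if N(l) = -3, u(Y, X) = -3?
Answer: -195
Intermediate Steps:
N(u(-4, 5))*60 + (-25 + 10) = -3*60 + (-25 + 10) = -180 - 15 = -195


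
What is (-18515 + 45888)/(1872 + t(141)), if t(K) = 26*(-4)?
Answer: 27373/1768 ≈ 15.482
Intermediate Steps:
t(K) = -104
(-18515 + 45888)/(1872 + t(141)) = (-18515 + 45888)/(1872 - 104) = 27373/1768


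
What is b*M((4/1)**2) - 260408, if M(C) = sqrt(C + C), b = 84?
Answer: -260408 + 336*sqrt(2) ≈ -2.5993e+5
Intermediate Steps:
M(C) = sqrt(2)*sqrt(C) (M(C) = sqrt(2*C) = sqrt(2)*sqrt(C))
b*M((4/1)**2) - 260408 = 84*(sqrt(2)*sqrt((4/1)**2)) - 260408 = 84*(sqrt(2)*sqrt((4*1)**2)) - 260408 = 84*(sqrt(2)*sqrt(4**2)) - 260408 = 84*(sqrt(2)*sqrt(16)) - 260408 = 84*(sqrt(2)*4) - 260408 = 84*(4*sqrt(2)) - 260408 = 336*sqrt(2) - 260408 = -260408 + 336*sqrt(2)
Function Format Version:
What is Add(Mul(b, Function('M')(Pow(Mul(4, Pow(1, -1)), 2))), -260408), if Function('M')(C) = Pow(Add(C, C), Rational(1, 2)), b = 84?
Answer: Add(-260408, Mul(336, Pow(2, Rational(1, 2)))) ≈ -2.5993e+5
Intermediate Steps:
Function('M')(C) = Mul(Pow(2, Rational(1, 2)), Pow(C, Rational(1, 2))) (Function('M')(C) = Pow(Mul(2, C), Rational(1, 2)) = Mul(Pow(2, Rational(1, 2)), Pow(C, Rational(1, 2))))
Add(Mul(b, Function('M')(Pow(Mul(4, Pow(1, -1)), 2))), -260408) = Add(Mul(84, Mul(Pow(2, Rational(1, 2)), Pow(Pow(Mul(4, Pow(1, -1)), 2), Rational(1, 2)))), -260408) = Add(Mul(84, Mul(Pow(2, Rational(1, 2)), Pow(Pow(Mul(4, 1), 2), Rational(1, 2)))), -260408) = Add(Mul(84, Mul(Pow(2, Rational(1, 2)), Pow(Pow(4, 2), Rational(1, 2)))), -260408) = Add(Mul(84, Mul(Pow(2, Rational(1, 2)), Pow(16, Rational(1, 2)))), -260408) = Add(Mul(84, Mul(Pow(2, Rational(1, 2)), 4)), -260408) = Add(Mul(84, Mul(4, Pow(2, Rational(1, 2)))), -260408) = Add(Mul(336, Pow(2, Rational(1, 2))), -260408) = Add(-260408, Mul(336, Pow(2, Rational(1, 2))))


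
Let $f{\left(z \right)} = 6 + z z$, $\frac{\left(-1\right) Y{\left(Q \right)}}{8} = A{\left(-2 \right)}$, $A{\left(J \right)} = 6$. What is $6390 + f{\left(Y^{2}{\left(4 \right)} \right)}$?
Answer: $5314812$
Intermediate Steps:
$Y{\left(Q \right)} = -48$ ($Y{\left(Q \right)} = \left(-8\right) 6 = -48$)
$f{\left(z \right)} = 6 + z^{2}$
$6390 + f{\left(Y^{2}{\left(4 \right)} \right)} = 6390 + \left(6 + \left(\left(-48\right)^{2}\right)^{2}\right) = 6390 + \left(6 + 2304^{2}\right) = 6390 + \left(6 + 5308416\right) = 6390 + 5308422 = 5314812$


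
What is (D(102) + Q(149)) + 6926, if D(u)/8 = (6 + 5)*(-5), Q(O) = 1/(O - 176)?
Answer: 175121/27 ≈ 6486.0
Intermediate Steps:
Q(O) = 1/(-176 + O)
D(u) = -440 (D(u) = 8*((6 + 5)*(-5)) = 8*(11*(-5)) = 8*(-55) = -440)
(D(102) + Q(149)) + 6926 = (-440 + 1/(-176 + 149)) + 6926 = (-440 + 1/(-27)) + 6926 = (-440 - 1/27) + 6926 = -11881/27 + 6926 = 175121/27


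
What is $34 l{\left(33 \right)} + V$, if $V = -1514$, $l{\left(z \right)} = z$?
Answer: $-392$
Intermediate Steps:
$34 l{\left(33 \right)} + V = 34 \cdot 33 - 1514 = 1122 - 1514 = -392$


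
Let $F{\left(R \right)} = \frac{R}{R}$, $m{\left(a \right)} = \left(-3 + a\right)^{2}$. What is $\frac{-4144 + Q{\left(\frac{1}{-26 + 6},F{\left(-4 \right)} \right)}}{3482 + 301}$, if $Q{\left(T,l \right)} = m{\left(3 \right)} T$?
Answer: $- \frac{4144}{3783} \approx -1.0954$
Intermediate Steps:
$F{\left(R \right)} = 1$
$Q{\left(T,l \right)} = 0$ ($Q{\left(T,l \right)} = \left(-3 + 3\right)^{2} T = 0^{2} T = 0 T = 0$)
$\frac{-4144 + Q{\left(\frac{1}{-26 + 6},F{\left(-4 \right)} \right)}}{3482 + 301} = \frac{-4144 + 0}{3482 + 301} = - \frac{4144}{3783}$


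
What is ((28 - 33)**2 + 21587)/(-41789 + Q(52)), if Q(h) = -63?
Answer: -5403/10463 ≈ -0.51639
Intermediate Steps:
((28 - 33)**2 + 21587)/(-41789 + Q(52)) = ((28 - 33)**2 + 21587)/(-41789 - 63) = ((-5)**2 + 21587)/(-41852) = (25 + 21587)*(-1/41852) = 21612*(-1/41852) = -5403/10463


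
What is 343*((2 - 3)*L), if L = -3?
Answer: 1029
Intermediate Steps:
343*((2 - 3)*L) = 343*((2 - 3)*(-3)) = 343*(-1*(-3)) = 343*3 = 1029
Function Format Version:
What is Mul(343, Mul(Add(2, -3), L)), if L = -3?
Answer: 1029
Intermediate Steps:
Mul(343, Mul(Add(2, -3), L)) = Mul(343, Mul(Add(2, -3), -3)) = Mul(343, Mul(-1, -3)) = Mul(343, 3) = 1029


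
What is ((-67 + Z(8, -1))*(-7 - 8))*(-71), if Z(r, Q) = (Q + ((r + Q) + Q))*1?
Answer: -66030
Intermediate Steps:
Z(r, Q) = r + 3*Q (Z(r, Q) = (Q + ((Q + r) + Q))*1 = (Q + (r + 2*Q))*1 = (r + 3*Q)*1 = r + 3*Q)
((-67 + Z(8, -1))*(-7 - 8))*(-71) = ((-67 + (8 + 3*(-1)))*(-7 - 8))*(-71) = ((-67 + (8 - 3))*(-15))*(-71) = ((-67 + 5)*(-15))*(-71) = -62*(-15)*(-71) = 930*(-71) = -66030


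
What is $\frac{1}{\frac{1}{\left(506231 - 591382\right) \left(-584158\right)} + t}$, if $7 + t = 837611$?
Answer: $\frac{49741637858}{41663794836412233} \approx 1.1939 \cdot 10^{-6}$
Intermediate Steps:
$t = 837604$ ($t = -7 + 837611 = 837604$)
$\frac{1}{\frac{1}{\left(506231 - 591382\right) \left(-584158\right)} + t} = \frac{1}{\frac{1}{\left(506231 - 591382\right) \left(-584158\right)} + 837604} = \frac{1}{\frac{1}{-85151} \left(- \frac{1}{584158}\right) + 837604} = \frac{1}{\left(- \frac{1}{85151}\right) \left(- \frac{1}{584158}\right) + 837604} = \frac{1}{\frac{1}{49741637858} + 837604} = \frac{1}{\frac{41663794836412233}{49741637858}} = \frac{49741637858}{41663794836412233}$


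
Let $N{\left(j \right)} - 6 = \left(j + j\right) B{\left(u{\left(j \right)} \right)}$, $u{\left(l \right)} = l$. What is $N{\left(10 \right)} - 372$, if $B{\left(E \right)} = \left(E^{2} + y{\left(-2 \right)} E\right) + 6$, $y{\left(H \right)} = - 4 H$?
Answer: $3354$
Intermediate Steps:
$B{\left(E \right)} = 6 + E^{2} + 8 E$ ($B{\left(E \right)} = \left(E^{2} + \left(-4\right) \left(-2\right) E\right) + 6 = \left(E^{2} + 8 E\right) + 6 = 6 + E^{2} + 8 E$)
$N{\left(j \right)} = 6 + 2 j \left(6 + j^{2} + 8 j\right)$ ($N{\left(j \right)} = 6 + \left(j + j\right) \left(6 + j^{2} + 8 j\right) = 6 + 2 j \left(6 + j^{2} + 8 j\right)$)
$N{\left(10 \right)} - 372 = \left(6 + 2 \cdot 10 \left(6 + 10^{2} + 8 \cdot 10\right)\right) - 372 = \left(6 + 2 \cdot 10 \left(6 + 100 + 80\right)\right) - 372 = \left(6 + 2 \cdot 10 \cdot 186\right) - 372 = \left(6 + 3720\right) - 372 = 3726 - 372 = 3354$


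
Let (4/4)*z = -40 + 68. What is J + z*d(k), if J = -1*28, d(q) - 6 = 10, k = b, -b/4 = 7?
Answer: 420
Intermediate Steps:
b = -28 (b = -4*7 = -28)
k = -28
d(q) = 16 (d(q) = 6 + 10 = 16)
J = -28
z = 28 (z = -40 + 68 = 28)
J + z*d(k) = -28 + 28*16 = -28 + 448 = 420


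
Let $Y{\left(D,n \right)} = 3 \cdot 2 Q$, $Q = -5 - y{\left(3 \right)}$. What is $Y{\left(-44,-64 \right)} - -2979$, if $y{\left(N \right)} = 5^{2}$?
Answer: $2799$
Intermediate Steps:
$y{\left(N \right)} = 25$
$Q = -30$ ($Q = -5 - 25 = -30$)
$Y{\left(D,n \right)} = -180$ ($Y{\left(D,n \right)} = 3 \cdot 2 \left(-30\right) = 6 \left(-30\right) = -180$)
$Y{\left(-44,-64 \right)} - -2979 = -180 - -2979 = -180 + 2979 = 2799$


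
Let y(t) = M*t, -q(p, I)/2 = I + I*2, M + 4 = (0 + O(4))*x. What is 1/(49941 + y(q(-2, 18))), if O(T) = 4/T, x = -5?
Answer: 1/50913 ≈ 1.9641e-5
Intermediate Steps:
M = -9 (M = -4 + (0 + 4/4)*(-5) = -4 + (0 + 4*(1/4))*(-5) = -4 + (0 + 1)*(-5) = -4 + 1*(-5) = -4 - 5 = -9)
q(p, I) = -6*I (q(p, I) = -2*(I + I*2) = -2*(I + 2*I) = -6*I)
y(t) = -9*t
1/(49941 + y(q(-2, 18))) = 1/(49941 - (-54)*18) = 1/(49941 - 9*(-108)) = 1/(49941 + 972) = 1/50913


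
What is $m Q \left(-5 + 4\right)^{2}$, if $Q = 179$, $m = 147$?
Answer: $26313$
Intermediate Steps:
$m Q \left(-5 + 4\right)^{2} = 147 \cdot 179 \left(-5 + 4\right)^{2} = 26313 \left(-1\right)^{2} = 26313 \cdot 1 = 26313$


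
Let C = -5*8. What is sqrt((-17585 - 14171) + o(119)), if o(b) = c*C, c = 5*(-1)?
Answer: 14*I*sqrt(161) ≈ 177.64*I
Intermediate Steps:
C = -40
c = -5
o(b) = 200 (o(b) = -5*(-40) = 200)
sqrt((-17585 - 14171) + o(119)) = sqrt((-17585 - 14171) + 200) = sqrt(-31756 + 200) = sqrt(-31556) = 14*I*sqrt(161)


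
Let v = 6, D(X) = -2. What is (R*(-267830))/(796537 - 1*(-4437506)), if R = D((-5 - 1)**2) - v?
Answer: 2142640/5234043 ≈ 0.40937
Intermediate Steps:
R = -8 (R = -2 - 1*6 = -2 - 6 = -8)
(R*(-267830))/(796537 - 1*(-4437506)) = (-8*(-267830))/(796537 - 1*(-4437506)) = 2142640/(796537 + 4437506) = 2142640/5234043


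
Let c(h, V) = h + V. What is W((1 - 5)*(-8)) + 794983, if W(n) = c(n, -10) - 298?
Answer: 794707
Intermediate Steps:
c(h, V) = V + h
W(n) = -308 + n (W(n) = (-10 + n) - 298 = -308 + n)
W((1 - 5)*(-8)) + 794983 = (-308 + (1 - 5)*(-8)) + 794983 = (-308 - 4*(-8)) + 794983 = (-308 + 32) + 794983 = -276 + 794983 = 794707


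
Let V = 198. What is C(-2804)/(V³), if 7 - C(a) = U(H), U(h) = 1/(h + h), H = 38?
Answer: 59/65549088 ≈ 9.0009e-7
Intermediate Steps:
U(h) = 1/(2*h)
C(a) = 531/76 (C(a) = 7 - 1/(2*38) = 7 - 1*1/76 = 7 - 1/76 = 531/76)
C(-2804)/(V³) = 531/(76*(198³)) = (531/76)/7762392 = (531/76)*(1/7762392) = 59/65549088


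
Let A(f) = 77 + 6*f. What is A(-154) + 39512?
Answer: 38665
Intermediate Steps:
A(-154) + 39512 = (77 + 6*(-154)) + 39512 = (77 - 924) + 39512 = -847 + 39512 = 38665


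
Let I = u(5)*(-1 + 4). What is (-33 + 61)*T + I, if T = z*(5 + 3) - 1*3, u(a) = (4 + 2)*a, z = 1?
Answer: 230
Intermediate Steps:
u(a) = 6*a
I = 90 (I = (6*5)*(-1 + 4) = 30*3 = 90)
T = 5 (T = 1*(5 + 3) - 1*3 = 1*8 - 3 = 8 - 3 = 5)
(-33 + 61)*T + I = (-33 + 61)*5 + 90 = 28*5 + 90 = 140 + 90 = 230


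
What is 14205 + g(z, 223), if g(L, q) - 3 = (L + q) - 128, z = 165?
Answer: 14468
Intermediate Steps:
g(L, q) = -125 + L + q (g(L, q) = 3 + ((L + q) - 128) = 3 + (-128 + L + q) = -125 + L + q)
14205 + g(z, 223) = 14205 + (-125 + 165 + 223) = 14205 + 263 = 14468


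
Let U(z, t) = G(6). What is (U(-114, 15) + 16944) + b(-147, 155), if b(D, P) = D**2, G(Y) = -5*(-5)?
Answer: 38578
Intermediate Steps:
G(Y) = 25
U(z, t) = 25
(U(-114, 15) + 16944) + b(-147, 155) = (25 + 16944) + (-147)**2 = 16969 + 21609 = 38578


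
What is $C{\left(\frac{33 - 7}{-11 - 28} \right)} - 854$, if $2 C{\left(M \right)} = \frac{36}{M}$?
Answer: $-881$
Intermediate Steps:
$C{\left(M \right)} = \frac{18}{M}$ ($C{\left(M \right)} = \frac{36 \frac{1}{M}}{2} = \frac{18}{M}$)
$C{\left(\frac{33 - 7}{-11 - 28} \right)} - 854 = \frac{18}{\left(33 - 7\right) \frac{1}{-11 - 28}} - 854 = \frac{18}{26 \frac{1}{-39}} - 854 = \frac{18}{26 \left(- \frac{1}{39}\right)} - 854 = \frac{18}{- \frac{2}{3}} - 854 = 18 \left(- \frac{3}{2}\right) - 854 = -27 - 854 = -881$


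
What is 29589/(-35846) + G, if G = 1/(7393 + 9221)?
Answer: -122888950/148886361 ≈ -0.82539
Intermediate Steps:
G = 1/16614 ≈ 6.0190e-5
29589/(-35846) + G = 29589/(-35846) + 1/16614 = 29589*(-1/35846) + 1/16614 = -29589/35846 + 1/16614 = -122888950/148886361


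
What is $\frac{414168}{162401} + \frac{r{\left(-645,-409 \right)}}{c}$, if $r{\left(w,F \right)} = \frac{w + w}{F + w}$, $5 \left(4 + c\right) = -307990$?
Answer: $\frac{263638243177}{103377006154} \approx 2.5503$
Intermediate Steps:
$c = -61602$ ($c = -4 + \frac{1}{5} \left(-307990\right) = -4 - 61598 = -61602$)
$r{\left(w,F \right)} = \frac{2 w}{F + w}$
$\frac{414168}{162401} + \frac{r{\left(-645,-409 \right)}}{c} = \frac{414168}{162401} + \frac{2 \left(-645\right) \frac{1}{-409 - 645}}{-61602} = 414168 \cdot \frac{1}{162401} + 2 \left(-645\right) \frac{1}{-1054} \left(- \frac{1}{61602}\right) = \frac{414168}{162401} + 2 \left(-645\right) \left(- \frac{1}{1054}\right) \left(- \frac{1}{61602}\right) = \frac{414168}{162401} + \frac{645}{527} \left(- \frac{1}{61602}\right) = \frac{414168}{162401} - \frac{215}{10821418} = \frac{263638243177}{103377006154}$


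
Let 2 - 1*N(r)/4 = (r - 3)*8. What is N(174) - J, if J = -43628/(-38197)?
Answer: -208752036/38197 ≈ -5465.1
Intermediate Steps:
N(r) = 104 - 32*r (N(r) = 8 - 4*(r - 3)*8 = 8 - 4*(-3 + r)*8 = 8 - 4*(-24 + 8*r) = 8 + (96 - 32*r) = 104 - 32*r)
J = 43628/38197 (J = -43628*(-1/38197) = 43628/38197 ≈ 1.1422)
N(174) - J = (104 - 32*174) - 1*43628/38197 = (104 - 5568) - 43628/38197 = -5464 - 43628/38197 = -208752036/38197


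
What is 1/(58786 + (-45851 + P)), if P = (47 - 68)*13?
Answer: 1/12662 ≈ 7.8977e-5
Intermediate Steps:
P = -273 (P = -21*13 = -273)
1/(58786 + (-45851 + P)) = 1/(58786 + (-45851 - 273)) = 1/(58786 - 46124) = 1/12662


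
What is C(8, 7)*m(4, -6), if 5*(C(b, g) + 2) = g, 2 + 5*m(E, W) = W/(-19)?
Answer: 96/475 ≈ 0.20211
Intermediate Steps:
m(E, W) = -⅖ - W/95 (m(E, W) = -⅖ + (W/(-19))/5 = -⅖ + (W*(-1/19))/5 = -⅖ + (-W/19)/5 = -⅖ - W/95)
C(b, g) = -2 + g/5
C(8, 7)*m(4, -6) = (-2 + (⅕)*7)*(-⅖ - 1/95*(-6)) = (-2 + 7/5)*(-⅖ + 6/95) = -⅗*(-32/95) = 96/475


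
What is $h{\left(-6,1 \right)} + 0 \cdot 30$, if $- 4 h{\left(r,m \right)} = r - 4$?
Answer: $\frac{5}{2} \approx 2.5$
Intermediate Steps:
$h{\left(r,m \right)} = 1 - \frac{r}{4}$ ($h{\left(r,m \right)} = - \frac{r - 4}{4} = - \frac{-4 + r}{4} = 1 - \frac{r}{4}$)
$h{\left(-6,1 \right)} + 0 \cdot 30 = \left(1 - - \frac{3}{2}\right) + 0 \cdot 30 = \left(1 + \frac{3}{2}\right) + 0 = \frac{5}{2} + 0 = \frac{5}{2}$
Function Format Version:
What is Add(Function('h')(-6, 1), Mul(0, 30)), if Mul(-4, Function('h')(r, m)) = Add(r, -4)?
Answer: Rational(5, 2) ≈ 2.5000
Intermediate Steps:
Function('h')(r, m) = Add(1, Mul(Rational(-1, 4), r)) (Function('h')(r, m) = Mul(Rational(-1, 4), Add(r, -4)) = Mul(Rational(-1, 4), Add(-4, r)) = Add(1, Mul(Rational(-1, 4), r)))
Add(Function('h')(-6, 1), Mul(0, 30)) = Add(Add(1, Mul(Rational(-1, 4), -6)), Mul(0, 30)) = Add(Add(1, Rational(3, 2)), 0) = Add(Rational(5, 2), 0) = Rational(5, 2)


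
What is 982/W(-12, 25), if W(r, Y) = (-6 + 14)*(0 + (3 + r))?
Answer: -491/36 ≈ -13.639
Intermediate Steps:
W(r, Y) = 24 + 8*r (W(r, Y) = 8*(3 + r) = 24 + 8*r)
982/W(-12, 25) = 982/(24 + 8*(-12)) = 982/(24 - 96) = 982/(-72) = 982*(-1/72) = -491/36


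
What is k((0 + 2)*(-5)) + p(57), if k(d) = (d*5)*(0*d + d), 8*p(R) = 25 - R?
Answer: 496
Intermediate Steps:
p(R) = 25/8 - R/8 (p(R) = (25 - R)/8 = 25/8 - R/8)
k(d) = 5*d² (k(d) = (5*d)*(0 + d) = (5*d)*d = 5*d²)
k((0 + 2)*(-5)) + p(57) = 5*((0 + 2)*(-5))² + (25/8 - ⅛*57) = 5*(2*(-5))² + (25/8 - 57/8) = 5*(-10)² - 4 = 5*100 - 4 = 500 - 4 = 496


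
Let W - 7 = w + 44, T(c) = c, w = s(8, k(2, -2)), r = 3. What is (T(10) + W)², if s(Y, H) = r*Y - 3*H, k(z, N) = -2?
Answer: 8281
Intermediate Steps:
s(Y, H) = -3*H + 3*Y (s(Y, H) = 3*Y - 3*H = -3*H + 3*Y)
w = 30 (w = -3*(-2) + 3*8 = 6 + 24 = 30)
W = 81 (W = 7 + (30 + 44) = 7 + 74 = 81)
(T(10) + W)² = (10 + 81)² = 91² = 8281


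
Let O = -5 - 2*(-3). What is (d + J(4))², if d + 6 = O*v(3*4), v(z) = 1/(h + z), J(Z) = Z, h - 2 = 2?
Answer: 961/256 ≈ 3.7539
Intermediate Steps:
h = 4 (h = 2 + 2 = 4)
v(z) = 1/(4 + z)
O = 1 (O = -5 + 6 = 1)
d = -95/16 (d = -6 + 1/(4 + 3*4) = -6 + 1/(4 + 12) = -6 + 1/16 = -95/16 ≈ -5.9375)
(d + J(4))² = (-95/16 + 4)² = (-31/16)² = 961/256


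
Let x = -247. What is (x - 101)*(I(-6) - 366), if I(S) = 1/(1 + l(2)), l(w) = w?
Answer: 127252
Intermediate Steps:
I(S) = ⅓ (I(S) = 1/(1 + 2) = 1/3 = ⅓)
(x - 101)*(I(-6) - 366) = (-247 - 101)*(⅓ - 366) = -348*(-1097/3) = 127252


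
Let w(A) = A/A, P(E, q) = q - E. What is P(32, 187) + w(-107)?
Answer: 156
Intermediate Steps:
w(A) = 1
P(32, 187) + w(-107) = (187 - 1*32) + 1 = (187 - 32) + 1 = 155 + 1 = 156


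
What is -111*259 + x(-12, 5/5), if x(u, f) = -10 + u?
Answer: -28771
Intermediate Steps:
-111*259 + x(-12, 5/5) = -111*259 + (-10 - 12) = -28749 - 22 = -28771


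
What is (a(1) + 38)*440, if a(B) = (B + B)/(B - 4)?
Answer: 49280/3 ≈ 16427.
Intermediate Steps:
a(B) = 2*B/(-4 + B) (a(B) = (2*B)/(-4 + B) = 2*B/(-4 + B))
(a(1) + 38)*440 = (2*1/(-4 + 1) + 38)*440 = (2*1/(-3) + 38)*440 = (2*1*(-1/3) + 38)*440 = (-2/3 + 38)*440 = (112/3)*440 = 49280/3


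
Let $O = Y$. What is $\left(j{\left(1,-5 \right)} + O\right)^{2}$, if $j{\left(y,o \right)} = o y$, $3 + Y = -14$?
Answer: $484$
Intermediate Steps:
$Y = -17$ ($Y = -3 - 14 = -17$)
$O = -17$
$\left(j{\left(1,-5 \right)} + O\right)^{2} = \left(\left(-5\right) 1 - 17\right)^{2} = \left(-5 - 17\right)^{2} = \left(-22\right)^{2} = 484$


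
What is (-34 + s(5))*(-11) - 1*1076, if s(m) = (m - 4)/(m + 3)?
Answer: -5627/8 ≈ -703.38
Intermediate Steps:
s(m) = (-4 + m)/(3 + m)
(-34 + s(5))*(-11) - 1*1076 = (-34 + (-4 + 5)/(3 + 5))*(-11) - 1*1076 = (-34 + 1/8)*(-11) - 1076 = (-34 + (⅛)*1)*(-11) - 1076 = (-34 + ⅛)*(-11) - 1076 = -271/8*(-11) - 1076 = 2981/8 - 1076 = -5627/8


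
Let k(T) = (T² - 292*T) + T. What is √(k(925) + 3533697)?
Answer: √4120147 ≈ 2029.8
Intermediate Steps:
k(T) = T² - 291*T
√(k(925) + 3533697) = √(925*(-291 + 925) + 3533697) = √(925*634 + 3533697) = √(586450 + 3533697) = √4120147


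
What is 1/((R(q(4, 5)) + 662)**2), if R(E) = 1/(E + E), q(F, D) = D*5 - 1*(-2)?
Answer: 2916/1277991001 ≈ 2.2817e-6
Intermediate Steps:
q(F, D) = 2 + 5*D (q(F, D) = 5*D + 2 = 2 + 5*D)
R(E) = 1/(2*E)
1/((R(q(4, 5)) + 662)**2) = 1/((1/(2*(2 + 5*5)) + 662)**2) = 1/((1/(2*(2 + 25)) + 662)**2) = 1/(((1/2)/27 + 662)**2) = 1/(((1/2)*(1/27) + 662)**2) = 1/((1/54 + 662)**2) = 1/((35749/54)**2) = 1/(1277991001/2916) = 2916/1277991001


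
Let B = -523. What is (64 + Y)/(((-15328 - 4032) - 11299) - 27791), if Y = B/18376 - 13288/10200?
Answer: -1468292239/1369448430000 ≈ -0.0010722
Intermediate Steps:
Y = -31189361/23429400 (Y = -523/18376 - 13288/10200 = -523*1/18376 - 13288*1/10200 = -523/18376 - 1661/1275 = -31189361/23429400 ≈ -1.3312)
(64 + Y)/(((-15328 - 4032) - 11299) - 27791) = (64 - 31189361/23429400)/(((-15328 - 4032) - 11299) - 27791) = 1468292239/(23429400*((-19360 - 11299) - 27791)) = 1468292239/(23429400*(-30659 - 27791)) = (1468292239/23429400)/(-58450) = (1468292239/23429400)*(-1/58450) = -1468292239/1369448430000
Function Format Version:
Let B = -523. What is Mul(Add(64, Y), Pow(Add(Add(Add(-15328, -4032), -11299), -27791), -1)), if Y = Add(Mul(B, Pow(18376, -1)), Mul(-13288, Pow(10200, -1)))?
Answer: Rational(-1468292239, 1369448430000) ≈ -0.0010722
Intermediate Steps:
Y = Rational(-31189361, 23429400) (Y = Add(Mul(-523, Pow(18376, -1)), Mul(-13288, Pow(10200, -1))) = Add(Mul(-523, Rational(1, 18376)), Mul(-13288, Rational(1, 10200))) = Add(Rational(-523, 18376), Rational(-1661, 1275)) = Rational(-31189361, 23429400) ≈ -1.3312)
Mul(Add(64, Y), Pow(Add(Add(Add(-15328, -4032), -11299), -27791), -1)) = Mul(Add(64, Rational(-31189361, 23429400)), Pow(Add(Add(Add(-15328, -4032), -11299), -27791), -1)) = Mul(Rational(1468292239, 23429400), Pow(Add(Add(-19360, -11299), -27791), -1)) = Mul(Rational(1468292239, 23429400), Pow(Add(-30659, -27791), -1)) = Mul(Rational(1468292239, 23429400), Pow(-58450, -1)) = Mul(Rational(1468292239, 23429400), Rational(-1, 58450)) = Rational(-1468292239, 1369448430000)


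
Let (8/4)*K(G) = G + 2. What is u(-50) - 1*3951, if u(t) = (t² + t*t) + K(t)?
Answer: 1025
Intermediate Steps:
K(G) = 1 + G/2 (K(G) = (G + 2)/2 = (2 + G)/2 = 1 + G/2)
u(t) = 1 + t/2 + 2*t² (u(t) = (t² + t*t) + (1 + t/2) = (t² + t²) + (1 + t/2) = 2*t² + (1 + t/2) = 1 + t/2 + 2*t²)
u(-50) - 1*3951 = (1 + (½)*(-50) + 2*(-50)²) - 1*3951 = (1 - 25 + 2*2500) - 3951 = (1 - 25 + 5000) - 3951 = 4976 - 3951 = 1025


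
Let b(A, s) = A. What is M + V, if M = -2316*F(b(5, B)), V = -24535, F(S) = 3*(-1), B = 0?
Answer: -17587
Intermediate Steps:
F(S) = -3
M = 6948 (M = -2316*(-3) = 6948)
M + V = 6948 - 24535 = -17587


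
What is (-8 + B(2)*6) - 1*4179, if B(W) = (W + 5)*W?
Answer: -4103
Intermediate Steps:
B(W) = W*(5 + W) (B(W) = (5 + W)*W = W*(5 + W))
(-8 + B(2)*6) - 1*4179 = (-8 + (2*(5 + 2))*6) - 1*4179 = (-8 + (2*7)*6) - 4179 = (-8 + 14*6) - 4179 = (-8 + 84) - 4179 = 76 - 4179 = -4103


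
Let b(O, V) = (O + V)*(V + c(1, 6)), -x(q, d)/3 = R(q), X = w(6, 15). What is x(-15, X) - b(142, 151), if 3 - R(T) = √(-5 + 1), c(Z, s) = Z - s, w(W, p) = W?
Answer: -42787 + 6*I ≈ -42787.0 + 6.0*I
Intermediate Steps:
X = 6
R(T) = 3 - 2*I (R(T) = 3 - √(-5 + 1) = 3 - √(-4) = 3 - 2*I)
x(q, d) = -9 + 6*I (x(q, d) = -3*(3 - 2*I) = -9 + 6*I)
b(O, V) = (-5 + V)*(O + V) (b(O, V) = (O + V)*(V + (1 - 1*6)) = (O + V)*(V + (1 - 6)) = (O + V)*(V - 5) = (O + V)*(-5 + V) = (-5 + V)*(O + V))
x(-15, X) - b(142, 151) = (-9 + 6*I) - (151² - 5*142 - 5*151 + 142*151) = (-9 + 6*I) - (22801 - 710 - 755 + 21442) = (-9 + 6*I) - 1*42778 = (-9 + 6*I) - 42778 = -42787 + 6*I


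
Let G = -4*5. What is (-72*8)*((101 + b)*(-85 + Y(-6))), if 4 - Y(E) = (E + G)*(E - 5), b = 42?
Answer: 30229056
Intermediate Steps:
G = -20
Y(E) = 4 - (-20 + E)*(-5 + E) (Y(E) = 4 - (E - 20)*(E - 5) = 4 - (-20 + E)*(-5 + E))
(-72*8)*((101 + b)*(-85 + Y(-6))) = (-72*8)*((101 + 42)*(-85 + (-96 - 1*(-6)² + 25*(-6)))) = -82368*(-85 + (-96 - 1*36 - 150)) = -82368*(-85 + (-96 - 36 - 150)) = -82368*(-85 - 282) = -82368*(-367) = -576*(-52481) = 30229056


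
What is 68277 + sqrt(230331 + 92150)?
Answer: 68277 + sqrt(322481) ≈ 68845.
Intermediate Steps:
68277 + sqrt(230331 + 92150) = 68277 + sqrt(322481)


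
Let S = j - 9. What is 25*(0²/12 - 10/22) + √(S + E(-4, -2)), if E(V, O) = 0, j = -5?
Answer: -125/11 + I*√14 ≈ -11.364 + 3.7417*I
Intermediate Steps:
S = -14 (S = -5 - 9 = -14)
25*(0²/12 - 10/22) + √(S + E(-4, -2)) = 25*(0²/12 - 10/22) + √(-14 + 0) = 25*(0*(1/12) - 10*1/22) + √(-14) = 25*(0 - 5/11) + I*√14 = 25*(-5/11) + I*√14 = -125/11 + I*√14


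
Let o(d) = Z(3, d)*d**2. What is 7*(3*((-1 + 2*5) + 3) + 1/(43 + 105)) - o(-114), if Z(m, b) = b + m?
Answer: 213535591/148 ≈ 1.4428e+6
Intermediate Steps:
o(d) = d**2*(3 + d) (o(d) = (d + 3)*d**2 = (3 + d)*d**2 = d**2*(3 + d))
7*(3*((-1 + 2*5) + 3) + 1/(43 + 105)) - o(-114) = 7*(3*((-1 + 2*5) + 3) + 1/(43 + 105)) - (-114)**2*(3 - 114) = 7*(3*((-1 + 10) + 3) + 1/148) - 12996*(-111) = 7*(3*(9 + 3) + 1/148) - 1*(-1442556) = 7*(3*12 + 1/148) + 1442556 = 7*(36 + 1/148) + 1442556 = 7*(5329/148) + 1442556 = 37303/148 + 1442556 = 213535591/148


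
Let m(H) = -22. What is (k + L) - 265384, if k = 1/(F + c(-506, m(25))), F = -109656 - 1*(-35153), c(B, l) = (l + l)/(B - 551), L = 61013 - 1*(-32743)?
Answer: -13515640983813/78749627 ≈ -1.7163e+5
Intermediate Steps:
L = 93756 (L = 61013 + 32743 = 93756)
c(B, l) = 2*l/(-551 + B) (c(B, l) = (2*l)/(-551 + B) = 2*l/(-551 + B))
F = -74503 (F = -109656 + 35153 = -74503)
k = -1057/78749627 (k = 1/(-74503 + 2*(-22)/(-551 - 506)) = 1/(-74503 + 2*(-22)/(-1057)) = 1/(-74503 + 2*(-22)*(-1/1057)) = 1/(-74503 + 44/1057) = 1/(-78749627/1057) = -1057/78749627 ≈ -1.3422e-5)
(k + L) - 265384 = (-1057/78749627 + 93756) - 265384 = 7383250027955/78749627 - 265384 = -13515640983813/78749627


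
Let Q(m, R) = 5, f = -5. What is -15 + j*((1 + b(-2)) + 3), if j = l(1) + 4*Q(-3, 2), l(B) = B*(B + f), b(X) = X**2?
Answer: 113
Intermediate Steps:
l(B) = B*(-5 + B) (l(B) = B*(B - 5) = B*(-5 + B))
j = 16 (j = 1*(-5 + 1) + 4*5 = 1*(-4) + 20 = -4 + 20 = 16)
-15 + j*((1 + b(-2)) + 3) = -15 + 16*((1 + (-2)**2) + 3) = -15 + 16*((1 + 4) + 3) = -15 + 16*(5 + 3) = -15 + 16*8 = -15 + 128 = 113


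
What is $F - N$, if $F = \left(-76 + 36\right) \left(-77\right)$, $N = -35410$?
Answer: $38490$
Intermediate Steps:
$F = 3080$ ($F = \left(-40\right) \left(-77\right) = 3080$)
$F - N = 3080 - -35410 = 3080 + 35410 = 38490$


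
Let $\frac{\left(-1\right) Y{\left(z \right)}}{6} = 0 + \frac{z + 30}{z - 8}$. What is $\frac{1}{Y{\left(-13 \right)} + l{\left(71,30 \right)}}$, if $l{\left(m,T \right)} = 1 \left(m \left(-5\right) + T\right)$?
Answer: $- \frac{7}{2241} \approx -0.0031236$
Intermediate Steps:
$Y{\left(z \right)} = - \frac{6 \left(30 + z\right)}{-8 + z}$ ($Y{\left(z \right)} = - 6 \left(0 + \frac{z + 30}{z - 8}\right) = - 6 \left(0 + \frac{30 + z}{-8 + z}\right) = - 6 \frac{30 + z}{-8 + z} = - \frac{6 \left(30 + z\right)}{-8 + z}$)
$l{\left(m,T \right)} = T - 5 m$ ($l{\left(m,T \right)} = 1 \left(- 5 m + T\right) = 1 \left(T - 5 m\right) = T - 5 m$)
$\frac{1}{Y{\left(-13 \right)} + l{\left(71,30 \right)}} = \frac{1}{\frac{6 \left(-30 - -13\right)}{-8 - 13} + \left(30 - 355\right)} = \frac{1}{\frac{6 \left(-30 + 13\right)}{-21} + \left(30 - 355\right)} = \frac{1}{6 \left(- \frac{1}{21}\right) \left(-17\right) - 325} = \frac{1}{\frac{34}{7} - 325} = \frac{1}{- \frac{2241}{7}} = - \frac{7}{2241}$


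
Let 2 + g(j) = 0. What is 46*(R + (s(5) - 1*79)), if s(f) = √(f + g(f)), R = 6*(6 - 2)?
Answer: -2530 + 46*√3 ≈ -2450.3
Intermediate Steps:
g(j) = -2 (g(j) = -2 + 0 = -2)
R = 24 (R = 6*4 = 24)
s(f) = √(-2 + f) (s(f) = √(f - 2) = √(-2 + f))
46*(R + (s(5) - 1*79)) = 46*(24 + (√(-2 + 5) - 1*79)) = 46*(24 + (√3 - 79)) = 46*(24 + (-79 + √3)) = 46*(-55 + √3) = -2530 + 46*√3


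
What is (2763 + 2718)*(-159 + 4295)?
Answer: 22669416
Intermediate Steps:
(2763 + 2718)*(-159 + 4295) = 5481*4136 = 22669416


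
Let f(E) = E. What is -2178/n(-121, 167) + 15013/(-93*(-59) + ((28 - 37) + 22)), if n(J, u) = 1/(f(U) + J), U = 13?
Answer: 1293747013/5500 ≈ 2.3523e+5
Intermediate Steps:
n(J, u) = 1/(13 + J)
-2178/n(-121, 167) + 15013/(-93*(-59) + ((28 - 37) + 22)) = -2178/(1/(13 - 121)) + 15013/(-93*(-59) + ((28 - 37) + 22)) = -2178/(1/(-108)) + 15013/(5487 + (-9 + 22)) = -2178/(-1/108) + 15013/(5487 + 13) = -2178*(-108) + 15013/5500 = 235224 + 15013*(1/5500) = 235224 + 15013/5500 = 1293747013/5500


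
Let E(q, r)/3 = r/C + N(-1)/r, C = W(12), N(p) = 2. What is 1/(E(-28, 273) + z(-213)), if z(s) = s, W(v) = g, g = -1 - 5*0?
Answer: -91/93910 ≈ -0.00096901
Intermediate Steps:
g = -1 (g = -1 + 0 = -1)
W(v) = -1
C = -1
E(q, r) = -3*r + 6/r (E(q, r) = 3*(r/(-1) + 2/r) = 3*(r*(-1) + 2/r) = 3*(-r + 2/r) = -3*r + 6/r)
1/(E(-28, 273) + z(-213)) = 1/((-3*273 + 6/273) - 213) = 1/((-819 + 6*(1/273)) - 213) = 1/((-819 + 2/91) - 213) = 1/(-74527/91 - 213) = 1/(-93910/91) = -91/93910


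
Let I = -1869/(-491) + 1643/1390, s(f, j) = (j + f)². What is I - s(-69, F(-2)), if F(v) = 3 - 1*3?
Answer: -3245930267/682490 ≈ -4756.0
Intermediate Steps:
F(v) = 0 (F(v) = 3 - 3 = 0)
s(f, j) = (f + j)²
I = 3404623/682490 (I = -1869*(-1/491) + 1643*(1/1390) = 1869/491 + 1643/1390 = 3404623/682490 ≈ 4.9885)
I - s(-69, F(-2)) = 3404623/682490 - (-69 + 0)² = 3404623/682490 - 1*(-69)² = 3404623/682490 - 1*4761 = 3404623/682490 - 4761 = -3245930267/682490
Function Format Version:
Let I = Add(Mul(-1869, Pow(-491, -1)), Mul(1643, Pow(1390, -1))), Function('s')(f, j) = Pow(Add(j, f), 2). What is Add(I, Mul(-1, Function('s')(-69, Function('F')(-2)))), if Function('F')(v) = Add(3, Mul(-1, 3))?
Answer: Rational(-3245930267, 682490) ≈ -4756.0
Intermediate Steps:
Function('F')(v) = 0 (Function('F')(v) = Add(3, -3) = 0)
Function('s')(f, j) = Pow(Add(f, j), 2)
I = Rational(3404623, 682490) (I = Add(Mul(-1869, Rational(-1, 491)), Mul(1643, Rational(1, 1390))) = Add(Rational(1869, 491), Rational(1643, 1390)) = Rational(3404623, 682490) ≈ 4.9885)
Add(I, Mul(-1, Function('s')(-69, Function('F')(-2)))) = Add(Rational(3404623, 682490), Mul(-1, Pow(Add(-69, 0), 2))) = Add(Rational(3404623, 682490), Mul(-1, Pow(-69, 2))) = Add(Rational(3404623, 682490), Mul(-1, 4761)) = Add(Rational(3404623, 682490), -4761) = Rational(-3245930267, 682490)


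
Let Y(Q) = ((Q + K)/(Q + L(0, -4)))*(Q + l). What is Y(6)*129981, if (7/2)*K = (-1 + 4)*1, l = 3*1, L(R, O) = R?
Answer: 9358632/7 ≈ 1.3369e+6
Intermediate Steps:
l = 3
K = 6/7 (K = 2*((-1 + 4)*1)/7 = 2*(3*1)/7 = (2/7)*3 = 6/7 ≈ 0.85714)
Y(Q) = (3 + Q)*(6/7 + Q)/Q (Y(Q) = ((Q + 6/7)/(Q + 0))*(Q + 3) = ((6/7 + Q)/Q)*(3 + Q) = (3 + Q)*(6/7 + Q)/Q)
Y(6)*129981 = (27/7 + 6 + (18/7)/6)*129981 = (27/7 + 6 + (18/7)*(1/6))*129981 = (27/7 + 6 + 3/7)*129981 = (72/7)*129981 = 9358632/7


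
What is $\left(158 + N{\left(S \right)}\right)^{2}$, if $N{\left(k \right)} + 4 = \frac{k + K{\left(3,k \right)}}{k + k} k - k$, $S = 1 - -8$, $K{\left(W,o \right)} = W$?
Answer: $22801$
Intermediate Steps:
$S = 9$ ($S = 1 + 8 = 9$)
$N{\left(k \right)} = - \frac{5}{2} - \frac{k}{2}$ ($N{\left(k \right)} = -4 + \left(\frac{k + 3}{k + k} k - k\right) = -4 + \left(\frac{3 + k}{2 k} k - k\right) = -4 - \left(- \frac{3}{2} + \frac{k}{2}\right) = - \frac{5}{2} - \frac{k}{2}$)
$\left(158 + N{\left(S \right)}\right)^{2} = \left(158 - 7\right)^{2} = 151^{2} = 22801$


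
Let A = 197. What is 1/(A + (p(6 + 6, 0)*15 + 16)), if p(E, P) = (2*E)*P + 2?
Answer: 1/243 ≈ 0.0041152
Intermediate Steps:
p(E, P) = 2 + 2*E*P (p(E, P) = 2*E*P + 2 = 2 + 2*E*P)
1/(A + (p(6 + 6, 0)*15 + 16)) = 1/(197 + ((2 + 2*(6 + 6)*0)*15 + 16)) = 1/(197 + ((2 + 2*12*0)*15 + 16)) = 1/(197 + ((2 + 0)*15 + 16)) = 1/(197 + (2*15 + 16)) = 1/(197 + (30 + 16)) = 1/(197 + 46) = 1/243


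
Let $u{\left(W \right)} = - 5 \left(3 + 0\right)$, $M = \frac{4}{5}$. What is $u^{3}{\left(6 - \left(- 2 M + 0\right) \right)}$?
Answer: $-3375$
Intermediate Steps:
$M = \frac{4}{5}$ ($M = 4 \cdot \frac{1}{5} = \frac{4}{5} \approx 0.8$)
$u{\left(W \right)} = -15$ ($u{\left(W \right)} = \left(-5\right) 3 = -15$)
$u^{3}{\left(6 - \left(- 2 M + 0\right) \right)} = \left(-15\right)^{3} = -3375$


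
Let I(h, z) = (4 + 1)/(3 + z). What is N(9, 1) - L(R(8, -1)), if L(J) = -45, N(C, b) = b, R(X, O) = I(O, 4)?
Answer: 46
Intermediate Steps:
I(h, z) = 5/(3 + z)
R(X, O) = 5/7 (R(X, O) = 5/(3 + 4) = 5/7)
N(9, 1) - L(R(8, -1)) = 1 - 1*(-45) = 1 + 45 = 46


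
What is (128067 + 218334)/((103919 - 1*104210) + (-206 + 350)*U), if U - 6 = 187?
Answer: 115467/9167 ≈ 12.596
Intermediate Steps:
U = 193 (U = 6 + 187 = 193)
(128067 + 218334)/((103919 - 1*104210) + (-206 + 350)*U) = (128067 + 218334)/((103919 - 1*104210) + (-206 + 350)*193) = 346401/((103919 - 104210) + 144*193) = 346401/(-291 + 27792) = 346401/27501 = 346401*(1/27501) = 115467/9167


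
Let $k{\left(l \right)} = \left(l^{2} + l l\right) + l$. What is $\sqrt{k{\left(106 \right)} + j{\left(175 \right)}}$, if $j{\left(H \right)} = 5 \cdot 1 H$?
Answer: $\sqrt{23453} \approx 153.14$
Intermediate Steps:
$k{\left(l \right)} = l + 2 l^{2}$ ($k{\left(l \right)} = \left(l^{2} + l^{2}\right) + l = 2 l^{2} + l = l + 2 l^{2}$)
$j{\left(H \right)} = 5 H$
$\sqrt{k{\left(106 \right)} + j{\left(175 \right)}} = \sqrt{106 \left(1 + 2 \cdot 106\right) + 5 \cdot 175} = \sqrt{106 \left(1 + 212\right) + 875} = \sqrt{106 \cdot 213 + 875} = \sqrt{22578 + 875} = \sqrt{23453}$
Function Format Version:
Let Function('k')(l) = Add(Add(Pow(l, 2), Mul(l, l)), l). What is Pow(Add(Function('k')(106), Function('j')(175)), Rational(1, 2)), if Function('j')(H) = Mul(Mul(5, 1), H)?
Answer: Pow(23453, Rational(1, 2)) ≈ 153.14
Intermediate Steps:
Function('k')(l) = Add(l, Mul(2, Pow(l, 2))) (Function('k')(l) = Add(Add(Pow(l, 2), Pow(l, 2)), l) = Add(Mul(2, Pow(l, 2)), l) = Add(l, Mul(2, Pow(l, 2))))
Function('j')(H) = Mul(5, H)
Pow(Add(Function('k')(106), Function('j')(175)), Rational(1, 2)) = Pow(Add(Mul(106, Add(1, Mul(2, 106))), Mul(5, 175)), Rational(1, 2)) = Pow(Add(Mul(106, Add(1, 212)), 875), Rational(1, 2)) = Pow(Add(Mul(106, 213), 875), Rational(1, 2)) = Pow(Add(22578, 875), Rational(1, 2)) = Pow(23453, Rational(1, 2))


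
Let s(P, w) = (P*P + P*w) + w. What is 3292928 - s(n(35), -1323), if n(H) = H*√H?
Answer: 3251376 + 46305*√35 ≈ 3.5253e+6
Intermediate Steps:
n(H) = H^(3/2)
s(P, w) = w + P² + P*w (s(P, w) = (P² + P*w) + w = w + P² + P*w)
3292928 - s(n(35), -1323) = 3292928 - (-1323 + (35^(3/2))² + 35^(3/2)*(-1323)) = 3292928 - (-1323 + (35*√35)² + (35*√35)*(-1323)) = 3292928 - (-1323 + 42875 - 46305*√35) = 3292928 - (41552 - 46305*√35) = 3292928 + (-41552 + 46305*√35) = 3251376 + 46305*√35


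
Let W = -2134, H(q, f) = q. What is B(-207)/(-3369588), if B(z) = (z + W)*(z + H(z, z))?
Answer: -161529/561598 ≈ -0.28762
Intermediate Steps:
B(z) = 2*z*(-2134 + z) (B(z) = (z - 2134)*(z + z) = (-2134 + z)*(2*z) = 2*z*(-2134 + z))
B(-207)/(-3369588) = (2*(-207)*(-2134 - 207))/(-3369588) = (2*(-207)*(-2341))*(-1/3369588) = 969174*(-1/3369588) = -161529/561598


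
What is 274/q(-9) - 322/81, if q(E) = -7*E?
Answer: 212/567 ≈ 0.37390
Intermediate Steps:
274/q(-9) - 322/81 = 274/((-7*(-9))) - 322/81 = 274/63 - 322*1/81 = 274*(1/63) - 322/81 = 274/63 - 322/81 = 212/567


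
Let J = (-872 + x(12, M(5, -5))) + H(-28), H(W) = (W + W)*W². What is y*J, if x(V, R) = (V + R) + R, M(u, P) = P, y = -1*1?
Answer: 44774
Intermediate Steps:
y = -1
H(W) = 2*W³ (H(W) = (2*W)*W² = 2*W³)
x(V, R) = V + 2*R (x(V, R) = (R + V) + R = V + 2*R)
J = -44774 (J = (-872 + (12 + 2*(-5))) + 2*(-28)³ = (-872 + (12 - 10)) + 2*(-21952) = (-872 + 2) - 43904 = -870 - 43904 = -44774)
y*J = -1*(-44774) = 44774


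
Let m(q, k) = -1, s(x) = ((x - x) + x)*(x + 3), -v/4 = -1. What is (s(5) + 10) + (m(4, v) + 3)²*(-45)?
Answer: -130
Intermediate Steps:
v = 4 (v = -4*(-1) = 4)
s(x) = x*(3 + x) (s(x) = (0 + x)*(3 + x) = x*(3 + x))
(s(5) + 10) + (m(4, v) + 3)²*(-45) = (5*(3 + 5) + 10) + (-1 + 3)²*(-45) = (5*8 + 10) + 2²*(-45) = (40 + 10) + 4*(-45) = 50 - 180 = -130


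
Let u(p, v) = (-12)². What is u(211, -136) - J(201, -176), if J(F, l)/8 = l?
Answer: 1552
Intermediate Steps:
J(F, l) = 8*l
u(p, v) = 144
u(211, -136) - J(201, -176) = 144 - 8*(-176) = 144 - 1*(-1408) = 144 + 1408 = 1552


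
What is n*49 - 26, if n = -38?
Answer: -1888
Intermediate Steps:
n*49 - 26 = -38*49 - 26 = -1862 - 26 = -1888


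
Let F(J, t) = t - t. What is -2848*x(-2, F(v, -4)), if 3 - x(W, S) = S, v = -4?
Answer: -8544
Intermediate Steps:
F(J, t) = 0
x(W, S) = 3 - S
-2848*x(-2, F(v, -4)) = -2848*(3 - 1*0) = -2848*(3 + 0) = -2848*3 = -8544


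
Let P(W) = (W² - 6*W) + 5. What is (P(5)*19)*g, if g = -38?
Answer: 0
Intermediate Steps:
P(W) = 5 + W² - 6*W
(P(5)*19)*g = ((5 + 5² - 6*5)*19)*(-38) = ((5 + 25 - 30)*19)*(-38) = (0*19)*(-38) = 0*(-38) = 0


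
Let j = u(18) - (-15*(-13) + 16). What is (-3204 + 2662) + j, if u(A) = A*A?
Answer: -429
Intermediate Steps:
u(A) = A²
j = 113 (j = 18² - (-15*(-13) + 16) = 324 - (195 + 16) = 324 - 1*211 = 324 - 211 = 113)
(-3204 + 2662) + j = (-3204 + 2662) + 113 = -542 + 113 = -429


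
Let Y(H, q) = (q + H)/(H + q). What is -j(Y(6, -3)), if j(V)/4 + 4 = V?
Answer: 12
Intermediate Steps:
Y(H, q) = 1 (Y(H, q) = (H + q)/(H + q) = 1)
j(V) = -16 + 4*V
-j(Y(6, -3)) = -(-16 + 4*1) = -(-16 + 4) = -1*(-12) = 12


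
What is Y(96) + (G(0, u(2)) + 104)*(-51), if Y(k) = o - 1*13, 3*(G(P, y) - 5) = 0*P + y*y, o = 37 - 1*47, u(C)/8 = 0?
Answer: -5582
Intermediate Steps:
u(C) = 0 (u(C) = 8*0 = 0)
o = -10 (o = 37 - 47 = -10)
G(P, y) = 5 + y²/3 (G(P, y) = 5 + (0*P + y*y)/3 = 5 + (0 + y²)/3 = 5 + y²/3)
Y(k) = -23 (Y(k) = -10 - 1*13 = -10 - 13 = -23)
Y(96) + (G(0, u(2)) + 104)*(-51) = -23 + ((5 + (⅓)*0²) + 104)*(-51) = -23 + ((5 + (⅓)*0) + 104)*(-51) = -23 + ((5 + 0) + 104)*(-51) = -23 + (5 + 104)*(-51) = -23 + 109*(-51) = -23 - 5559 = -5582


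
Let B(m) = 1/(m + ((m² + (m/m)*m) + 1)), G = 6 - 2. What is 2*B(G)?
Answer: 2/25 ≈ 0.080000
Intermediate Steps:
G = 4
B(m) = 1/(1 + m² + 2*m) (B(m) = 1/(m + ((m² + 1*m) + 1)) = 1/(m + ((m² + m) + 1)) = 1/(m + ((m + m²) + 1)) = 1/(m + (1 + m + m²)) = 1/(1 + m² + 2*m))
2*B(G) = 2/(1 + 4² + 2*4) = 2/(1 + 16 + 8) = 2/25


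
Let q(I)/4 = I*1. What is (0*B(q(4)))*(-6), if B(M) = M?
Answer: 0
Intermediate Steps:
q(I) = 4*I (q(I) = 4*(I*1) = 4*I)
(0*B(q(4)))*(-6) = (0*(4*4))*(-6) = (0*16)*(-6) = 0*(-6) = 0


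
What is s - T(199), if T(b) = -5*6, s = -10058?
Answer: -10028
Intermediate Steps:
T(b) = -30
s - T(199) = -10058 - 1*(-30) = -10058 + 30 = -10028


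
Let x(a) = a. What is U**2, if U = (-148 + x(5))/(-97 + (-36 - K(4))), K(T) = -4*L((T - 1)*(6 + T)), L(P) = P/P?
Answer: 20449/16641 ≈ 1.2288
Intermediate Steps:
L(P) = 1
K(T) = -4 (K(T) = -4*1 = -4)
U = 143/129 (U = (-148 + 5)/(-97 + (-36 - 1*(-4))) = -143/(-97 + (-36 + 4)) = -143/(-97 - 32) = -143/(-129) = -143*(-1/129) = 143/129 ≈ 1.1085)
U**2 = (143/129)**2 = 20449/16641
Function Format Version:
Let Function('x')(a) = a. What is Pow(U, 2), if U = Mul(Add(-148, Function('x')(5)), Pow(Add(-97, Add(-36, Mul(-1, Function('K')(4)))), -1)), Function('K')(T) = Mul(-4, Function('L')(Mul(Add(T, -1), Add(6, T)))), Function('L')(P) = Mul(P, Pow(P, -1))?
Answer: Rational(20449, 16641) ≈ 1.2288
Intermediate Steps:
Function('L')(P) = 1
Function('K')(T) = -4 (Function('K')(T) = Mul(-4, 1) = -4)
U = Rational(143, 129) (U = Mul(Add(-148, 5), Pow(Add(-97, Add(-36, Mul(-1, -4))), -1)) = Mul(-143, Pow(Add(-97, Add(-36, 4)), -1)) = Mul(-143, Pow(Add(-97, -32), -1)) = Mul(-143, Pow(-129, -1)) = Mul(-143, Rational(-1, 129)) = Rational(143, 129) ≈ 1.1085)
Pow(U, 2) = Pow(Rational(143, 129), 2) = Rational(20449, 16641)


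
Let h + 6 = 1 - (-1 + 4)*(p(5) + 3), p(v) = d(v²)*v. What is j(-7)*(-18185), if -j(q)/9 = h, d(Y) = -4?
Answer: 7528590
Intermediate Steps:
p(v) = -4*v
h = 46 (h = -6 + (1 - (-1 + 4)*(-4*5 + 3)) = -6 + (1 - 3*(-20 + 3)) = -6 + (1 - 3*(-17)) = -6 + (1 - 1*(-51)) = -6 + (1 + 51) = -6 + 52 = 46)
j(q) = -414 (j(q) = -9*46 = -414)
j(-7)*(-18185) = -414*(-18185) = 7528590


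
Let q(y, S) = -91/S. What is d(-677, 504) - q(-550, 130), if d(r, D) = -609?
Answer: -6083/10 ≈ -608.30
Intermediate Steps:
d(-677, 504) - q(-550, 130) = -609 - (-91)/130 = -609 - 1*(-7/10) = -609 + 7/10 = -6083/10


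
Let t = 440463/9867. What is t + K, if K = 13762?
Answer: 45410039/3289 ≈ 13807.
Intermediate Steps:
t = 146821/3289 (t = 440463*(1/9867) = 146821/3289 ≈ 44.640)
t + K = 146821/3289 + 13762 = 45410039/3289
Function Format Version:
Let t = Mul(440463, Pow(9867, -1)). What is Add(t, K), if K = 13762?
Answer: Rational(45410039, 3289) ≈ 13807.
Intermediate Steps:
t = Rational(146821, 3289) (t = Mul(440463, Rational(1, 9867)) = Rational(146821, 3289) ≈ 44.640)
Add(t, K) = Add(Rational(146821, 3289), 13762) = Rational(45410039, 3289)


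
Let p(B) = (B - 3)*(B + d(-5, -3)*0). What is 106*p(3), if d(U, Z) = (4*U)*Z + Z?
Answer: 0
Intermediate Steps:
d(U, Z) = Z + 4*U*Z (d(U, Z) = 4*U*Z + Z = Z + 4*U*Z)
p(B) = B*(-3 + B) (p(B) = (B - 3)*(B - 3*(1 + 4*(-5))*0) = (-3 + B)*(B - 3*(1 - 20)*0) = (-3 + B)*(B - 3*(-19)*0) = (-3 + B)*(B + 57*0) = (-3 + B)*(B + 0) = (-3 + B)*B = B*(-3 + B))
106*p(3) = 106*(3*(-3 + 3)) = 106*(3*0) = 106*0 = 0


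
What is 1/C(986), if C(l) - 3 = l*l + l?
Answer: 1/973185 ≈ 1.0276e-6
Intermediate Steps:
C(l) = 3 + l + l**2 (C(l) = 3 + (l*l + l) = 3 + (l**2 + l) = 3 + (l + l**2) = 3 + l + l**2)
1/C(986) = 1/(3 + 986 + 986**2) = 1/(3 + 986 + 972196) = 1/973185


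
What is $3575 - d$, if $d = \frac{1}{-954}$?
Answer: $\frac{3410551}{954} \approx 3575.0$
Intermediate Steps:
$d = - \frac{1}{954} \approx -0.0010482$
$3575 - d = 3575 - - \frac{1}{954} = 3575 + \frac{1}{954} = \frac{3410551}{954}$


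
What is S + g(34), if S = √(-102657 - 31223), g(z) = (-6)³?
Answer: -216 + 2*I*√33470 ≈ -216.0 + 365.9*I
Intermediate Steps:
g(z) = -216
S = 2*I*√33470 (S = √(-133880) = 2*I*√33470 ≈ 365.9*I)
S + g(34) = 2*I*√33470 - 216 = -216 + 2*I*√33470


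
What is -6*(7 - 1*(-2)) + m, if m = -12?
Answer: -66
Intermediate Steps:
-6*(7 - 1*(-2)) + m = -6*(7 - 1*(-2)) - 12 = -6*(7 + 2) - 12 = -6*9 - 12 = -54 - 12 = -66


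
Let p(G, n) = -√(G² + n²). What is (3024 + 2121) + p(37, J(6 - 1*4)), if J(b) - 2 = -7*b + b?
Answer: 5145 - √1469 ≈ 5106.7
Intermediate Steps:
J(b) = 2 - 6*b (J(b) = 2 + (-7*b + b) = 2 - 6*b)
(3024 + 2121) + p(37, J(6 - 1*4)) = (3024 + 2121) - √(37² + (2 - 6*(6 - 1*4))²) = 5145 - √(1369 + (2 - 6*(6 - 4))²) = 5145 - √(1369 + (2 - 6*2)²) = 5145 - √(1369 + (2 - 12)²) = 5145 - √(1369 + (-10)²) = 5145 - √(1369 + 100) = 5145 - √1469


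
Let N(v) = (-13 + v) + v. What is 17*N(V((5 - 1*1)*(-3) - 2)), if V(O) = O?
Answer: -697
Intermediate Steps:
N(v) = -13 + 2*v
17*N(V((5 - 1*1)*(-3) - 2)) = 17*(-13 + 2*((5 - 1*1)*(-3) - 2)) = 17*(-13 + 2*((5 - 1)*(-3) - 2)) = 17*(-13 + 2*(4*(-3) - 2)) = 17*(-13 + 2*(-12 - 2)) = 17*(-13 + 2*(-14)) = 17*(-13 - 28) = 17*(-41) = -697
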